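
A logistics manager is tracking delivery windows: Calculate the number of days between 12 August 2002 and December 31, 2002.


Start: August 12, 2002
End: December 31, 2002
Days left in August: 19
September: 30
October: 31
November: 30
December: 31
Sum of remaining months: 122
Total: 19 + 122 = 141

141


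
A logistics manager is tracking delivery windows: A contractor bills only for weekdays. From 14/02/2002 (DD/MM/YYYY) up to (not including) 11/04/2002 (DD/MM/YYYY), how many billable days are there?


Start: 2002-02-14 (Thursday)
End (exclusive): 2002-04-11 (Thursday)
Total calendar days: 56
Full weeks: 56 // 7 = 8 -> 40 weekdays
Remaining 0 days starting on Thursday:
Total business days: 40 + 0 = 40

40


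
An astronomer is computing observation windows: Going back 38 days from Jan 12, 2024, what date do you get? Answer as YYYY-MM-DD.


Start: 2024-01-12
Subtracting 38 days
Days already passed in January: 12
After going back through January: 26 more days to subtract
December 2023 has 31 days, need 26
Result: 2023-12-05

2023-12-05


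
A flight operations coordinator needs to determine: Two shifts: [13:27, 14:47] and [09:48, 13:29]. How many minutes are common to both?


Interval A: [807, 887] minutes from midnight
Interval B: [588, 809] minutes from midnight
Overlap start = max(807, 588) = 807
Overlap end = min(887, 809) = 809
Overlap = 809 - 807 = 2 minutes

2


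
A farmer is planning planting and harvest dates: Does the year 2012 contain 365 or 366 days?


Year: 2012
Check leap year rules:
Divisible by 4? Yes
Divisible by 100? No
2012 is a leap year
Days: 366

366


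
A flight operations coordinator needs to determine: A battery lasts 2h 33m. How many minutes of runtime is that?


Hours: 2
Extra minutes: 33
Minutes per hour: 60
Hours to minutes: 2 x 60 = 120
Total: 120 + 33 = 153

153


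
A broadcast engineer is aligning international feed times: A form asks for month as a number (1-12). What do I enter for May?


Calendar month order:
4. April
5. May <--
6. June
May is month number 5

5


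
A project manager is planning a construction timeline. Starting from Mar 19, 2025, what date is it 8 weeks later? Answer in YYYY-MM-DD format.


Start: 2025-03-19
Weeks to add: 8
Convert to days: 8 x 7 = 56 days
Add 56 days to 2025-03-19
Result: 2025-05-14

2025-05-14


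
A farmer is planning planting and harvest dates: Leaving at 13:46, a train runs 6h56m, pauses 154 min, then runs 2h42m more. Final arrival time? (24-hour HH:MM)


Depart: 13:46
Leg 1: +416 min -> 20:42
Layover: +154 min -> 23:16
Leg 2: +162 min -> 01:58
Total travel: 732 minutes = 12h 12m
Arrival: 01:58

01:58


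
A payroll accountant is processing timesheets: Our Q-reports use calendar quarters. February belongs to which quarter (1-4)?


Month: February (month 2)
Q1: January-March (months 1-3)
Q2: April-June (months 4-6)
Q3: July-September (months 7-9)
Q4: October-December (months 10-12)
Month 2 falls in Q1

1


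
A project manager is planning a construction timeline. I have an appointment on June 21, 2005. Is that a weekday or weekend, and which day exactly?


Date: 2005-06-21
January 1, 2005 is a Saturday
Day of year: 172
Offset from Jan 1: 171 days
171 mod 7 = 3
Result: Tuesday

Tuesday


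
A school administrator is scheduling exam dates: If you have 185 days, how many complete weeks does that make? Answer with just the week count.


Total days: 185
Days per week: 7
Division: 185 / 7 = 26 remainder 3
Complete weeks: 26
Remaining days: 3

26


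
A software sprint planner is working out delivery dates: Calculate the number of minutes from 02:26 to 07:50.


Start time: 02:26 = 146 minutes from midnight
End time: 07:50 = 470 minutes from midnight
Difference: 470 - 146 = 324 minutes
That is 5 hours and 24 minutes

324


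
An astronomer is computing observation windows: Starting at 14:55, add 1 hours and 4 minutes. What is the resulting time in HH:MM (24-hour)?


Start time: 14:55
Adding: 1 hours 4 minutes
Minutes: 55 + 4 = 59
Hours: 14 + 1 + 0 = 15
Result: 15:59

15:59


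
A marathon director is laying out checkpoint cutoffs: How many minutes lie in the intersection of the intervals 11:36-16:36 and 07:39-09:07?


Interval A: [696, 996] minutes from midnight
Interval B: [459, 547] minutes from midnight
Overlap start = max(696, 459) = 696
Overlap end = min(996, 547) = 547
End <= start, so the intervals do not overlap: 0 minutes

0


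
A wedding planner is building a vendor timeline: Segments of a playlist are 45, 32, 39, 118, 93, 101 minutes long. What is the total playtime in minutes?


Durations: 45, 32, 39, 118, 93, 101
Running sum: 45
+ 32 = 77
+ 39 = 116
+ 118 = 234
+ 93 = 327
+ 101 = 428
Total duration: 428 minutes
That is 7 hours and 8 minutes

428


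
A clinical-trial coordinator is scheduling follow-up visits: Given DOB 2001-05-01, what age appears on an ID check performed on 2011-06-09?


Birth: 2001-05-01
Reference: 2011-06-09
Year difference: 2011 - 2001 = 10
Has birthday (05-01) occurred by 06-09? Yes
Age in full years: 10

10


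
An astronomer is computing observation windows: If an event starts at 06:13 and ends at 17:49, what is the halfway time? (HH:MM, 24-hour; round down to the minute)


Start time: 06:13 = 373 minutes from midnight
End time: 17:49 = 1069 minutes from midnight
Sum: 373 + 1069 = 1442
Midpoint: 1442 / 2 = 721 minutes
Convert: 721 / 60 = 12 hours, 1 minutes
Result: 12:01

12:01


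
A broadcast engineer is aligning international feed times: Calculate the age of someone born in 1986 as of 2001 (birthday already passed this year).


Birth year: 1986
Current year: 2001
Age = current year - birth year
Age = 2001 - 1986 = 15

15


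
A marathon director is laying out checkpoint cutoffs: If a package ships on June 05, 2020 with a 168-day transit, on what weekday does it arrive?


Start: 2020-06-05 (Friday)
Step 1 - find target date: add 168 days
  2020-06-05 + 168 days = 2020-11-20
Step 2 - day of week:
  168 mod 7 = 0
  Friday + 0 days -> Friday
Result: Friday (2020-11-20)

Friday


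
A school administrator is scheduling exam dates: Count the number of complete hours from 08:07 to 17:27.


Start: 08:07
End: 17:27
Hour difference: 17 - 8 = 9 hours
Minute difference: 27 - 7 = 20 minutes
Total minutes: 560
Complete hours: 560 / 60 = 9 (remainder 20)

9


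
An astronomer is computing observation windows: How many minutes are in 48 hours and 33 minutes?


Hours: 48
Minutes: 33
Convert hours to minutes: 48 x 60 = 2880
Add remaining minutes: 2880 + 33 = 2913

2913


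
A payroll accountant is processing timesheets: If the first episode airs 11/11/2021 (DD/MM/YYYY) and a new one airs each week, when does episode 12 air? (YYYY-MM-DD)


First occurrence: 2021-11-11 (occurrence 1)
Each occurrence is 7 days after the previous.
Occurrence 12 is 11 weeks after the first.
11 weeks = 77 days
2021-11-11 + 77 days = 2022-01-27

2022-01-27


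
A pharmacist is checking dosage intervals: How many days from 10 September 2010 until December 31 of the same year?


Start: September 10, 2010
End: December 31, 2010
Days left in September: 20
October: 31
November: 30
December: 31
Sum of remaining months: 92
Total: 20 + 92 = 112

112


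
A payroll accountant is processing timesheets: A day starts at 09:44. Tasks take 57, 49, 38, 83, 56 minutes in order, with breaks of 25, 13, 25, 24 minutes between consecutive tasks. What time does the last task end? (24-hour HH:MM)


Start: 09:44 = 584 min from midnight
  after task 1 (57 min): 10:41
  after break (25 min): 11:06
  after task 2 (49 min): 11:55
  after break (13 min): 12:08
  after task 3 (38 min): 12:46
  after break (25 min): 13:11
  after task 4 (83 min): 14:34
  after break (24 min): 14:58
  after task 5 (56 min): 15:54
Total elapsed: 370 minutes
End time: 15:54

15:54


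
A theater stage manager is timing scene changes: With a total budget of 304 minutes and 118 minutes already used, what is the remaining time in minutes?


Total budget: 304 minutes
Time used: 118 minutes
Remaining: 304 - 118 = 186 minutes
Percent used: 38.8%
Percent remaining: 61.2%

186


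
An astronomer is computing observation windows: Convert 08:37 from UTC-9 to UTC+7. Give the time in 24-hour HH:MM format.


Local time: 08:37 at UTC-9 (offset -9h)
Target zone: UTC+7 (offset 7h)
Difference: 7 - (-9) = 16 hours
Calculation: 8 + (16) = 24
Wraparound: (24) mod 24 = 0
Result: 00:37

00:37


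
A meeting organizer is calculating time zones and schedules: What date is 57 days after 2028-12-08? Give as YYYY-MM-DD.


Start: 2028-12-08
Adding 57 days
Days remaining in December: 23
After December: 34 days still to add
January 2029: 31 days, 3 remaining
February 2029 has 28 days, need 3
Result: 2029-02-03

2029-02-03


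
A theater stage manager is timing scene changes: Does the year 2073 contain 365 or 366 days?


Year: 2073
Check leap year rules:
Divisible by 4? No
2073 is not a leap year
Days: 365

365


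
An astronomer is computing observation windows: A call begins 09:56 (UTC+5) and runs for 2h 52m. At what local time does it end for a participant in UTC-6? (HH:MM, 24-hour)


Start: 09:56 in UTC+5
Step 1 - add duration:
  minutes: 56 + 52 = 108 (carry 1h)
  hours: 9 + 2 + 1 = 12
  end in UTC+5: 12:48
Step 2 - convert UTC+5 -> UTC-6:
  offset difference: -6 - (5) = -11 hours
  12 + (-11) = 1 -> mod 24 = 1
Result: 01:48 in UTC-6

01:48


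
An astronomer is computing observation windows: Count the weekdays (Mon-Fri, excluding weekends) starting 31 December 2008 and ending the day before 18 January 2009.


Start: 2008-12-31 (Wednesday)
End (exclusive): 2009-01-18 (Sunday)
Total calendar days: 18
Full weeks: 18 // 7 = 2 -> 10 weekdays
Remaining 4 days starting on Wednesday:
  Wed(w), Thu(w), Fri(w), Sat(-) -> 3 weekdays
Total business days: 10 + 3 = 13

13


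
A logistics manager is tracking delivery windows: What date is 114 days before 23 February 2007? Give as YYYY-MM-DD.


Start: 2007-02-23
Subtracting 114 days
Days already passed in February: 23
After going back through February: 91 more days to subtract
January 2007: 31 days, 60 remaining
December 2006: 31 days, 29 remaining
November 2006 has 30 days, need 29
Result: 2006-11-01

2006-11-01


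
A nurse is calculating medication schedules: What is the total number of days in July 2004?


Month: July
Year: 2004
July is a 31-day month
Total: 31 days

31


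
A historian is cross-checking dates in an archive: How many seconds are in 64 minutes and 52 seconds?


Minutes: 64
Seconds: 52
Convert minutes to seconds: 64 x 60 = 3840
Add remaining seconds: 3840 + 52 = 3892

3892


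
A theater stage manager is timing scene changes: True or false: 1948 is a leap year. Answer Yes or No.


Year: 1948
Divisible by 4? 1948 / 4 = 487.0 -> Yes
Divisible by 100? 1948 / 100 = 19.48 -> No
Divisible by 4 but not 100, so it IS a leap year

Yes


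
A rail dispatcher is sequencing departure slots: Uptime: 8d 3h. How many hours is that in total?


Days: 8
Extra hours: 3
Hours per day: 24
Days to hours: 8 x 24 = 192
Total: 192 + 3 = 195

195


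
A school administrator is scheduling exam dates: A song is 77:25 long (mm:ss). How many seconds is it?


Minutes: 77
Extra seconds: 25
Seconds per minute: 60
Minutes to seconds: 77 x 60 = 4620
Total: 4620 + 25 = 4645

4645


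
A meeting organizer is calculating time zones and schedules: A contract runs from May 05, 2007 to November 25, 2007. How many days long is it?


Start date: 2007-05-05
End date: 2007-11-25
May 2007: +27 days
Jun 2007: +30 days
Jul 2007: +31 days
... (4 more months)
Total: 204 days

204


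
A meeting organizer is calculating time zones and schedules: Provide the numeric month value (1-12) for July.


Calendar month order:
6. June
7. July <--
8. August
July is month number 7

7


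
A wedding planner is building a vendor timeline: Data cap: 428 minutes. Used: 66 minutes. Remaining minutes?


Total budget: 428 minutes
Time used: 66 minutes
Remaining: 428 - 66 = 362 minutes
Percent used: 15.4%
Percent remaining: 84.6%

362


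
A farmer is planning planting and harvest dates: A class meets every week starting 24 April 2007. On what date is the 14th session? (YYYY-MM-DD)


First occurrence: 2007-04-24 (occurrence 1)
Each occurrence is 7 days after the previous.
Occurrence 14 is 13 weeks after the first.
13 weeks = 91 days
2007-04-24 + 91 days = 2007-07-24

2007-07-24


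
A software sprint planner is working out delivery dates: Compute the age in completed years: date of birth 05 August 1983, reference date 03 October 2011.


Birth: 1983-08-05
Reference: 2011-10-03
Year difference: 2011 - 1983 = 28
Has birthday (08-05) occurred by 10-03? Yes
Age in full years: 28

28


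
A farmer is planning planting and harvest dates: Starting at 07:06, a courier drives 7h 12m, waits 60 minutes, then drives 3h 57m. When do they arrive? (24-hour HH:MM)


Depart: 07:06
Leg 1: +432 min -> 14:18
Layover: +60 min -> 15:18
Leg 2: +237 min -> 19:15
Total travel: 729 minutes = 12h 9m
Arrival: 19:15

19:15


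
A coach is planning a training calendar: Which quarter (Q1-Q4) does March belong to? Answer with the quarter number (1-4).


Month: March (month 3)
Q1: January-March (months 1-3)
Q2: April-June (months 4-6)
Q3: July-September (months 7-9)
Q4: October-December (months 10-12)
Month 3 falls in Q1

1


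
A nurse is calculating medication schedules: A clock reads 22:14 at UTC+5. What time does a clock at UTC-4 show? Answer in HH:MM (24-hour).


Local time: 22:14 at UTC+5 (offset 5h)
Target zone: UTC-4 (offset -4h)
Difference: -4 - (5) = -9 hours
Calculation: 22 + (-9) = 13
Result: 13:14

13:14


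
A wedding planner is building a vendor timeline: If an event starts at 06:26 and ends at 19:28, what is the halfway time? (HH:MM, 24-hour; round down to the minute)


Start time: 06:26 = 386 minutes from midnight
End time: 19:28 = 1168 minutes from midnight
Sum: 386 + 1168 = 1554
Midpoint: 1554 / 2 = 777 minutes
Convert: 777 / 60 = 12 hours, 57 minutes
Result: 12:57

12:57


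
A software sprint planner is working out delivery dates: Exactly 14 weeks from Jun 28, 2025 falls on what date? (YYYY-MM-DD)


Start: 2025-06-28
Weeks to add: 14
Convert to days: 14 x 7 = 98 days
Add 98 days to 2025-06-28
Result: 2025-10-04

2025-10-04


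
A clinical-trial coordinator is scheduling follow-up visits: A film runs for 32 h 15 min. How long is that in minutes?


Hours: 32
Minutes: 15
Convert hours to minutes: 32 x 60 = 1920
Add remaining minutes: 1920 + 15 = 1935

1935


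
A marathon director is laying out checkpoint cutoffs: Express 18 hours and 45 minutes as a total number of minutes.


Hours: 18
Extra minutes: 45
Minutes per hour: 60
Hours to minutes: 18 x 60 = 1080
Total: 1080 + 45 = 1125

1125


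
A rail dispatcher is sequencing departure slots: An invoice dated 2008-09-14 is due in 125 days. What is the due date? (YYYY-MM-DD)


Start: 2008-09-14
Adding 125 days
Days remaining in September: 16
After September: 109 days still to add
October 2008: 31 days, 78 remaining
November 2008: 30 days, 48 remaining
December 2008: 31 days, 17 remaining
January 2009 has 31 days, need 17
Result: 2009-01-17

2009-01-17


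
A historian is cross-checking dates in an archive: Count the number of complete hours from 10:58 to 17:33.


Start: 10:58
End: 17:33
Hour difference: 17 - 10 = 7 hours
Minute difference: 33 - 58 = -25 minutes
Total minutes: 395
Complete hours: 395 / 60 = 6 (remainder 35)

6


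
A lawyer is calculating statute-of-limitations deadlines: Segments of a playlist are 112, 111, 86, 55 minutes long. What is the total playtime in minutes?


Durations: 112, 111, 86, 55
Running sum: 112
+ 111 = 223
+ 86 = 309
+ 55 = 364
Total duration: 364 minutes
That is 6 hours and 4 minutes

364


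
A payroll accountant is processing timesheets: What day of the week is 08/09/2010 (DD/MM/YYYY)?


Date: 2010-09-08
January 1, 2010 is a Friday
Day of year: 251
Offset from Jan 1: 250 days
250 mod 7 = 5
Result: Wednesday

Wednesday


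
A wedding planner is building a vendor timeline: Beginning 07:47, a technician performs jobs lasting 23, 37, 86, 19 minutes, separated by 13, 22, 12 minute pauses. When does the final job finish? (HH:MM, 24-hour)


Start: 07:47 = 467 min from midnight
  after task 1 (23 min): 08:10
  after break (13 min): 08:23
  after task 2 (37 min): 09:00
  after break (22 min): 09:22
  after task 3 (86 min): 10:48
  after break (12 min): 11:00
  after task 4 (19 min): 11:19
Total elapsed: 212 minutes
End time: 11:19

11:19


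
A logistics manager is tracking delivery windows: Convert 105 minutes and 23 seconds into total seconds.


Minutes: 105
Seconds: 23
Convert minutes to seconds: 105 x 60 = 6300
Add remaining seconds: 6300 + 23 = 6323

6323


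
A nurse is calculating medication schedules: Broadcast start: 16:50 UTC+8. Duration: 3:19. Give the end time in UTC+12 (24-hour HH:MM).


Start: 16:50 in UTC+8
Step 1 - add duration:
  minutes: 50 + 19 = 69 (carry 1h)
  hours: 16 + 3 + 1 = 20
  end in UTC+8: 20:09
Step 2 - convert UTC+8 -> UTC+12:
  offset difference: 12 - (8) = 4 hours
  20 + (4) = 24 -> mod 24 = 0
Result: 00:09 in UTC+12

00:09


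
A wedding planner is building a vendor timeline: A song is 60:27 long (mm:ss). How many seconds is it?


Minutes: 60
Extra seconds: 27
Seconds per minute: 60
Minutes to seconds: 60 x 60 = 3600
Total: 3600 + 27 = 3627

3627


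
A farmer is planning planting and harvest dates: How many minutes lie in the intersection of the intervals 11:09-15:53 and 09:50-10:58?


Interval A: [669, 953] minutes from midnight
Interval B: [590, 658] minutes from midnight
Overlap start = max(669, 590) = 669
Overlap end = min(953, 658) = 658
End <= start, so the intervals do not overlap: 0 minutes

0


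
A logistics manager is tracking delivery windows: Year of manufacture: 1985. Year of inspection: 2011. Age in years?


Birth year: 1985
Current year: 2011
Age = current year - birth year
Age = 2011 - 1985 = 26

26


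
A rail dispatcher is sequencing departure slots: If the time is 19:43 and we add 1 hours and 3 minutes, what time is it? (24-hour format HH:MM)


Start time: 19:43
Adding: 1 hours 3 minutes
Minutes: 43 + 3 = 46
Hours: 19 + 1 + 0 = 20
Result: 20:46

20:46


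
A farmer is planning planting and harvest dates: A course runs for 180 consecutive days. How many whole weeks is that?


Total days: 180
Days per week: 7
Division: 180 / 7 = 25 remainder 5
Complete weeks: 25
Remaining days: 5

25


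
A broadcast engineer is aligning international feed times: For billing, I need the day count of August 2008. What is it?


Month: August
Year: 2008
August is a 31-day month
Total: 31 days

31


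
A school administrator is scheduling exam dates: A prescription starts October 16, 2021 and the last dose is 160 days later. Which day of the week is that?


Start: 2021-10-16 (Saturday)
Step 1 - find target date: add 160 days
  2021-10-16 + 160 days = 2022-03-25
Step 2 - day of week:
  160 mod 7 = 6
  Saturday + 6 days -> Friday
Result: Friday (2022-03-25)

Friday


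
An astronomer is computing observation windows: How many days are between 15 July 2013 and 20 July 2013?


Start date: 2013-07-15
End date: 2013-07-20
Jul 2013: +5 days
Total: 5 days

5


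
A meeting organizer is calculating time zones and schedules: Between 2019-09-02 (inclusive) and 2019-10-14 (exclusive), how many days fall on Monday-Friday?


Start: 2019-09-02 (Monday)
End (exclusive): 2019-10-14 (Monday)
Total calendar days: 42
Full weeks: 42 // 7 = 6 -> 30 weekdays
Remaining 0 days starting on Monday:
Total business days: 30 + 0 = 30

30


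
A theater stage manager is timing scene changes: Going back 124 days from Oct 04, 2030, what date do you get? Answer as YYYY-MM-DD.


Start: 2030-10-04
Subtracting 124 days
Days already passed in October: 4
After going back through October: 120 more days to subtract
September 2030: 30 days, 90 remaining
August 2030: 31 days, 59 remaining
July 2030: 31 days, 28 remaining
June 2030 has 30 days, need 28
Result: 2030-06-02

2030-06-02


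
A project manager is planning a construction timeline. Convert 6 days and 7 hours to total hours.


Days: 6
Extra hours: 7
Hours per day: 24
Days to hours: 6 x 24 = 144
Total: 144 + 7 = 151

151


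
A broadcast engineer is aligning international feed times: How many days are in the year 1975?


Year: 1975
Check leap year rules:
Divisible by 4? No
1975 is not a leap year
Days: 365

365


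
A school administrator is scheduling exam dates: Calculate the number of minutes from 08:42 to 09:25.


Start time: 08:42 = 522 minutes from midnight
End time: 09:25 = 565 minutes from midnight
Difference: 565 - 522 = 43 minutes
That is 0 hours and 43 minutes

43


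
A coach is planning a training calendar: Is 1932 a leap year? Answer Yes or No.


Year: 1932
Divisible by 4? 1932 / 4 = 483.0 -> Yes
Divisible by 100? 1932 / 100 = 19.32 -> No
Divisible by 4 but not 100, so it IS a leap year

Yes


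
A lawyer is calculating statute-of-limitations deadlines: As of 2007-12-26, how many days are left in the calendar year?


Start: December 26, 2007
End: December 31, 2007
Days left in December: 5
Total: 5 days

5


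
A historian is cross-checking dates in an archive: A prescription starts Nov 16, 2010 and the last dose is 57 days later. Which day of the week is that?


Start: 2010-11-16 (Tuesday)
Step 1 - find target date: add 57 days
  2010-11-16 + 57 days = 2011-01-12
Step 2 - day of week:
  57 mod 7 = 1
  Tuesday + 1 days -> Wednesday
Result: Wednesday (2011-01-12)

Wednesday


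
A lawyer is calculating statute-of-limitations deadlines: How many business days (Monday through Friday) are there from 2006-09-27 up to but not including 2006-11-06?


Start: 2006-09-27 (Wednesday)
End (exclusive): 2006-11-06 (Monday)
Total calendar days: 40
Full weeks: 40 // 7 = 5 -> 25 weekdays
Remaining 5 days starting on Wednesday:
  Wed(w), Thu(w), Fri(w), Sat(-), Sun(-) -> 3 weekdays
Total business days: 25 + 3 = 28

28


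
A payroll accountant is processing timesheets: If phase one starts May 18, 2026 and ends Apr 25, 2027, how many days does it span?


Start date: 2026-05-18
End date: 2027-04-25
May 2026: +14 days
Jun 2026: +30 days
Jul 2026: +31 days
... (9 more months)
Total: 342 days

342


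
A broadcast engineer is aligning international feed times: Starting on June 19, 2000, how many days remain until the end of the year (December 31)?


Start: June 19, 2000
End: December 31, 2000
Days left in June: 11
July: 31
August: 31
September: 30
October: 31
... plus remaining months
Sum of remaining months: 184
Total: 11 + 184 = 195

195


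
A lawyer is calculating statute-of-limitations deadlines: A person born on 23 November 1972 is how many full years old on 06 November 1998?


Birth: 1972-11-23
Reference: 1998-11-06
Year difference: 1998 - 1972 = 26
Has birthday (11-23) occurred by 11-06? No
Birthday not yet reached this year -> subtract 1
Age in full years: 25

25


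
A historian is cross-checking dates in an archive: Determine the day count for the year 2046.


Year: 2046
Check leap year rules:
Divisible by 4? No
2046 is not a leap year
Days: 365

365


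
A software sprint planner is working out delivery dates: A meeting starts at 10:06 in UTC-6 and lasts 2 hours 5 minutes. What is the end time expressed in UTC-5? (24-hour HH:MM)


Start: 10:06 in UTC-6
Step 1 - add duration:
  minutes: 6 + 5 = 11
  hours: 10 + 2 + 0 = 12
  end in UTC-6: 12:11
Step 2 - convert UTC-6 -> UTC-5:
  offset difference: -5 - (-6) = 1 hours
  12 + (1) = 13 -> mod 24 = 13
Result: 13:11 in UTC-5

13:11


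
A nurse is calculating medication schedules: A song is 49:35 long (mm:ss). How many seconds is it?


Minutes: 49
Extra seconds: 35
Seconds per minute: 60
Minutes to seconds: 49 x 60 = 2940
Total: 2940 + 35 = 2975

2975


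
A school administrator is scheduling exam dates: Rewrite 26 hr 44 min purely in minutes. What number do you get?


Hours: 26
Extra minutes: 44
Minutes per hour: 60
Hours to minutes: 26 x 60 = 1560
Total: 1560 + 44 = 1604

1604


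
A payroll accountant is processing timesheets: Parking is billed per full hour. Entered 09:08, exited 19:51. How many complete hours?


Start: 09:08
End: 19:51
Hour difference: 19 - 9 = 10 hours
Minute difference: 51 - 8 = 43 minutes
Total minutes: 643
Complete hours: 643 / 60 = 10 (remainder 43)

10


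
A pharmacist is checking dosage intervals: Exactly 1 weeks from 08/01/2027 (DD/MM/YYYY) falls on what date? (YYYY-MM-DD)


Start: 2027-01-08
Weeks to add: 1
Convert to days: 1 x 7 = 7 days
Add 7 days to 2027-01-08
Result: 2027-01-15

2027-01-15


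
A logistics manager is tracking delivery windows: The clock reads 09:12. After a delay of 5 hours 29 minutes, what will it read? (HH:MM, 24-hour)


Start time: 09:12
Adding: 5 hours 29 minutes
Minutes: 12 + 29 = 41
Hours: 9 + 5 + 0 = 14
Result: 14:41

14:41


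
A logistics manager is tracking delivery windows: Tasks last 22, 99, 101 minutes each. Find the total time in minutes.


Durations: 22, 99, 101
Running sum: 22
+ 99 = 121
+ 101 = 222
Total duration: 222 minutes
That is 3 hours and 42 minutes

222


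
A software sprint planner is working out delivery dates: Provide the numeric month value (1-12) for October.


Calendar month order:
9. September
10. October <--
11. November
October is month number 10

10


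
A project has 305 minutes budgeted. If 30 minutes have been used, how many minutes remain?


Total budget: 305 minutes
Time used: 30 minutes
Remaining: 305 - 30 = 275 minutes
Percent used: 9.8%
Percent remaining: 90.2%

275


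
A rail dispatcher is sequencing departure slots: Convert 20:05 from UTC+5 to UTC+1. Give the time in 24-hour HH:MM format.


Local time: 20:05 at UTC+5 (offset 5h)
Target zone: UTC+1 (offset 1h)
Difference: 1 - (5) = -4 hours
Calculation: 20 + (-4) = 16
Result: 16:05

16:05


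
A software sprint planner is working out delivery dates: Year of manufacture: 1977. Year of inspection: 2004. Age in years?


Birth year: 1977
Current year: 2004
Age = current year - birth year
Age = 2004 - 1977 = 27

27


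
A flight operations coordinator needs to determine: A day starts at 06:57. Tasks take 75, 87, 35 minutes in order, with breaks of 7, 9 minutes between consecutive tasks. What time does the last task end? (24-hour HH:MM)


Start: 06:57 = 417 min from midnight
  after task 1 (75 min): 08:12
  after break (7 min): 08:19
  after task 2 (87 min): 09:46
  after break (9 min): 09:55
  after task 3 (35 min): 10:30
Total elapsed: 213 minutes
End time: 10:30

10:30


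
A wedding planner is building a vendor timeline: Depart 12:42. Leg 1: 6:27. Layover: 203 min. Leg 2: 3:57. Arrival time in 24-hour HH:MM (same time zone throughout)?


Depart: 12:42
Leg 1: +387 min -> 19:09
Layover: +203 min -> 22:32
Leg 2: +237 min -> 02:29
Total travel: 827 minutes = 13h 47m
Arrival: 02:29

02:29


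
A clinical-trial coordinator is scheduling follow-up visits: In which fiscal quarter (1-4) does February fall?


Month: February (month 2)
Q1: January-March (months 1-3)
Q2: April-June (months 4-6)
Q3: July-September (months 7-9)
Q4: October-December (months 10-12)
Month 2 falls in Q1

1


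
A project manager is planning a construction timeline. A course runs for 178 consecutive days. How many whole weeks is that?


Total days: 178
Days per week: 7
Division: 178 / 7 = 25 remainder 3
Complete weeks: 25
Remaining days: 3

25


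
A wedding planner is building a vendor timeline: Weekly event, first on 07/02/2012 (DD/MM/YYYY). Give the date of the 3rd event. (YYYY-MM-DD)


First occurrence: 2012-02-07 (occurrence 1)
Each occurrence is 7 days after the previous.
Occurrence 3 is 2 weeks after the first.
2 weeks = 14 days
2012-02-07 + 14 days = 2012-02-21

2012-02-21


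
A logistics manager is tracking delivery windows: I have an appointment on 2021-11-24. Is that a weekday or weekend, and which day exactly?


Date: 2021-11-24
January 1, 2021 is a Friday
Day of year: 328
Offset from Jan 1: 327 days
327 mod 7 = 5
Result: Wednesday

Wednesday


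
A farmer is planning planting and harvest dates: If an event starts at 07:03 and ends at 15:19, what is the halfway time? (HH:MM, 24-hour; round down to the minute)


Start time: 07:03 = 423 minutes from midnight
End time: 15:19 = 919 minutes from midnight
Sum: 423 + 919 = 1342
Midpoint: 1342 / 2 = 671 minutes
Convert: 671 / 60 = 11 hours, 11 minutes
Result: 11:11

11:11


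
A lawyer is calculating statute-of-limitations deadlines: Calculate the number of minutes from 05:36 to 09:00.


Start time: 05:36 = 336 minutes from midnight
End time: 09:00 = 540 minutes from midnight
Difference: 540 - 336 = 204 minutes
That is 3 hours and 24 minutes

204


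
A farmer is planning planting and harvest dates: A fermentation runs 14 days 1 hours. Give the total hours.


Days: 14
Extra hours: 1
Hours per day: 24
Days to hours: 14 x 24 = 336
Total: 336 + 1 = 337

337


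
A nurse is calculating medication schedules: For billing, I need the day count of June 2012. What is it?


Month: June
Year: 2012
June is a 30-day month
Total: 30 days

30


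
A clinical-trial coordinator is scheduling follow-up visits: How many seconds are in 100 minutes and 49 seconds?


Minutes: 100
Seconds: 49
Convert minutes to seconds: 100 x 60 = 6000
Add remaining seconds: 6000 + 49 = 6049

6049


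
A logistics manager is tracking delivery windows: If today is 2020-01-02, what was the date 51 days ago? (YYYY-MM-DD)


Start: 2020-01-02
Subtracting 51 days
Days already passed in January: 2
After going back through January: 49 more days to subtract
December 2019: 31 days, 18 remaining
November 2019 has 30 days, need 18
Result: 2019-11-12

2019-11-12


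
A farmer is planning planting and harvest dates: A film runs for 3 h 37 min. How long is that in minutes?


Hours: 3
Minutes: 37
Convert hours to minutes: 3 x 60 = 180
Add remaining minutes: 180 + 37 = 217

217


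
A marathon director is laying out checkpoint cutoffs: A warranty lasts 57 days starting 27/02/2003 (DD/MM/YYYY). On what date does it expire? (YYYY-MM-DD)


Start: 2003-02-27
Adding 57 days
Days remaining in February: 1
After February: 56 days still to add
March 2003: 31 days, 25 remaining
April 2003 has 30 days, need 25
Result: 2003-04-25

2003-04-25


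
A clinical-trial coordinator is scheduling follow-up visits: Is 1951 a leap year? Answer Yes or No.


Year: 1951
Divisible by 4? 1951 / 4 = 487.75 -> No
Not divisible by 4, so NOT a leap year

No


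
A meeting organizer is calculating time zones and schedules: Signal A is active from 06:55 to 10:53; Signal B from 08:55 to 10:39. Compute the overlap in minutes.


Interval A: [415, 653] minutes from midnight
Interval B: [535, 639] minutes from midnight
Overlap start = max(415, 535) = 535
Overlap end = min(653, 639) = 639
Overlap = 639 - 535 = 104 minutes

104


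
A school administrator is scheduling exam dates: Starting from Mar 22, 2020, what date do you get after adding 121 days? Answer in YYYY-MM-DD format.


Start: 2020-03-22
Adding 121 days
Days remaining in March: 9
After March: 112 days still to add
April 2020: 30 days, 82 remaining
May 2020: 31 days, 51 remaining
June 2020: 30 days, 21 remaining
July 2020 has 31 days, need 21
Result: 2020-07-21

2020-07-21


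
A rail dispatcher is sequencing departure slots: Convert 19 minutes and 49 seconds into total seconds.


Minutes: 19
Seconds: 49
Convert minutes to seconds: 19 x 60 = 1140
Add remaining seconds: 1140 + 49 = 1189

1189


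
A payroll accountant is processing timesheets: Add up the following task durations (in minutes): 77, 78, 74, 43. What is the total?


Durations: 77, 78, 74, 43
Running sum: 77
+ 78 = 155
+ 74 = 229
+ 43 = 272
Total duration: 272 minutes
That is 4 hours and 32 minutes

272


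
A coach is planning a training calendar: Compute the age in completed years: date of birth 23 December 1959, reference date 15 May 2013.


Birth: 1959-12-23
Reference: 2013-05-15
Year difference: 2013 - 1959 = 54
Has birthday (12-23) occurred by 05-15? No
Birthday not yet reached this year -> subtract 1
Age in full years: 53

53


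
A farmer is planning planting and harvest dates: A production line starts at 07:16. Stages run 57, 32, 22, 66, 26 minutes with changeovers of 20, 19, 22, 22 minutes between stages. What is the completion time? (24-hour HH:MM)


Start: 07:16 = 436 min from midnight
  after task 1 (57 min): 08:13
  after break (20 min): 08:33
  after task 2 (32 min): 09:05
  after break (19 min): 09:24
  after task 3 (22 min): 09:46
  after break (22 min): 10:08
  after task 4 (66 min): 11:14
  after break (22 min): 11:36
  after task 5 (26 min): 12:02
Total elapsed: 286 minutes
End time: 12:02

12:02


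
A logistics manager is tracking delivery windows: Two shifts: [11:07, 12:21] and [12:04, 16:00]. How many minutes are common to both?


Interval A: [667, 741] minutes from midnight
Interval B: [724, 960] minutes from midnight
Overlap start = max(667, 724) = 724
Overlap end = min(741, 960) = 741
Overlap = 741 - 724 = 17 minutes

17


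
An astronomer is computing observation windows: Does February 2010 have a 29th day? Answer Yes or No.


Year: 2010
Divisible by 4? 2010 / 4 = 502.5 -> No
Not divisible by 4, so NOT a leap year

No


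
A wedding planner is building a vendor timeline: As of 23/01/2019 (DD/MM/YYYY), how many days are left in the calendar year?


Start: January 23, 2019
End: December 31, 2019
Days left in January: 8
February: 28
March: 31
April: 30
May: 31
... plus remaining months
Sum of remaining months: 334
Total: 8 + 334 = 342

342


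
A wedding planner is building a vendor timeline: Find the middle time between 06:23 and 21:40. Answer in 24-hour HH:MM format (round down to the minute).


Start time: 06:23 = 383 minutes from midnight
End time: 21:40 = 1300 minutes from midnight
Sum: 383 + 1300 = 1683
Midpoint: 1683 / 2 = 841 minutes
Convert: 841 / 60 = 14 hours, 1 minutes
Result: 14:01

14:01


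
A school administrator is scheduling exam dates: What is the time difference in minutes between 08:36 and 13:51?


Start time: 08:36 = 516 minutes from midnight
End time: 13:51 = 831 minutes from midnight
Difference: 831 - 516 = 315 minutes
That is 5 hours and 15 minutes

315


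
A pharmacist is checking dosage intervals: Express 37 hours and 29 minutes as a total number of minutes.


Hours: 37
Extra minutes: 29
Minutes per hour: 60
Hours to minutes: 37 x 60 = 2220
Total: 2220 + 29 = 2249

2249


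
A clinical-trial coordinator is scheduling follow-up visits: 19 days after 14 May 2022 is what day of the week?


Start: 2022-05-14 (Saturday)
Step 1 - find target date: add 19 days
  2022-05-14 + 19 days = 2022-06-02
Step 2 - day of week:
  19 mod 7 = 5
  Saturday + 5 days -> Thursday
Result: Thursday (2022-06-02)

Thursday


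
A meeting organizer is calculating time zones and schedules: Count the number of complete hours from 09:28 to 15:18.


Start: 09:28
End: 15:18
Hour difference: 15 - 9 = 6 hours
Minute difference: 18 - 28 = -10 minutes
Total minutes: 350
Complete hours: 350 / 60 = 5 (remainder 50)

5


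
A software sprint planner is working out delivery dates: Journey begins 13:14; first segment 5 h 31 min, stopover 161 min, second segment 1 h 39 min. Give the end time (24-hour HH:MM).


Depart: 13:14
Leg 1: +331 min -> 18:45
Layover: +161 min -> 21:26
Leg 2: +99 min -> 23:05
Total travel: 591 minutes = 9h 51m
Arrival: 23:05

23:05


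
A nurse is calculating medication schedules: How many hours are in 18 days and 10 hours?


Days: 18
Extra hours: 10
Hours per day: 24
Days to hours: 18 x 24 = 432
Total: 432 + 10 = 442

442


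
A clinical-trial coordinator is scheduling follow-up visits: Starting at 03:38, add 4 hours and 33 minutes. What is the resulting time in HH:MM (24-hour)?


Start time: 03:38
Adding: 4 hours 33 minutes
Minutes: 38 + 33 = 71
Minute overflow: 71 >= 60, so carry 1 hour, minutes = 11
Hours: 3 + 4 + 1 = 8
Result: 08:11

08:11


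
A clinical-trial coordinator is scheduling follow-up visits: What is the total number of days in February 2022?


Month: February
Year: 2022
2022 is not a leap year
February has 28 days
Total: 28 days

28


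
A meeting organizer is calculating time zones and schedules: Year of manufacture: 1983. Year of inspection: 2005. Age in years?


Birth year: 1983
Current year: 2005
Age = current year - birth year
Age = 2005 - 1983 = 22

22


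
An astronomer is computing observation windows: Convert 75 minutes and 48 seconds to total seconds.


Minutes: 75
Extra seconds: 48
Seconds per minute: 60
Minutes to seconds: 75 x 60 = 4500
Total: 4500 + 48 = 4548

4548


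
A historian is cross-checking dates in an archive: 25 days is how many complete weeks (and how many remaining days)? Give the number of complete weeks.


Total days: 25
Days per week: 7
Division: 25 / 7 = 3 remainder 4
Complete weeks: 3
Remaining days: 4

3


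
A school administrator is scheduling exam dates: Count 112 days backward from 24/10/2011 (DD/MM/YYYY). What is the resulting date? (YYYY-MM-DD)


Start: 2011-10-24
Subtracting 112 days
Days already passed in October: 24
After going back through October: 88 more days to subtract
September 2011: 30 days, 58 remaining
August 2011: 31 days, 27 remaining
July 2011 has 31 days, need 27
Result: 2011-07-04

2011-07-04


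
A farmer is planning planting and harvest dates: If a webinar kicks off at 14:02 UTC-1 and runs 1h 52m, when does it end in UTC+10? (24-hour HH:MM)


Start: 14:02 in UTC-1
Step 1 - add duration:
  minutes: 2 + 52 = 54
  hours: 14 + 1 + 0 = 15
  end in UTC-1: 15:54
Step 2 - convert UTC-1 -> UTC+10:
  offset difference: 10 - (-1) = 11 hours
  15 + (11) = 26 -> mod 24 = 2
Result: 02:54 in UTC+10

02:54


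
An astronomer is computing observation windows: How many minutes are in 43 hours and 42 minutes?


Hours: 43
Minutes: 42
Convert hours to minutes: 43 x 60 = 2580
Add remaining minutes: 2580 + 42 = 2622

2622


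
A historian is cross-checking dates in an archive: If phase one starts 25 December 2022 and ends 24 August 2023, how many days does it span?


Start date: 2022-12-25
End date: 2023-08-24
Dec 2022: +7 days
Jan 2023: +31 days
Feb 2023: +28 days
... (6 more months)
Total: 242 days

242


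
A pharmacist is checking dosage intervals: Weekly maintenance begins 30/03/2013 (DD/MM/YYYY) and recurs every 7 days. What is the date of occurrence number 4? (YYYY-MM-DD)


First occurrence: 2013-03-30 (occurrence 1)
Each occurrence is 7 days after the previous.
Occurrence 4 is 3 weeks after the first.
3 weeks = 21 days
2013-03-30 + 21 days = 2013-04-20

2013-04-20


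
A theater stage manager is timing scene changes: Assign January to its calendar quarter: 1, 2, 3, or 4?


Month: January (month 1)
Q1: January-March (months 1-3)
Q2: April-June (months 4-6)
Q3: July-September (months 7-9)
Q4: October-December (months 10-12)
Month 1 falls in Q1

1


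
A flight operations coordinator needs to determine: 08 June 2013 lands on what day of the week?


Date: 2013-06-08
January 1, 2013 is a Tuesday
Day of year: 159
Offset from Jan 1: 158 days
158 mod 7 = 4
Result: Saturday

Saturday


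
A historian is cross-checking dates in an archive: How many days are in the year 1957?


Year: 1957
Check leap year rules:
Divisible by 4? No
1957 is not a leap year
Days: 365

365


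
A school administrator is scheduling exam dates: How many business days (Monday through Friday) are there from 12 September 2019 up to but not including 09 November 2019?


Start: 2019-09-12 (Thursday)
End (exclusive): 2019-11-09 (Saturday)
Total calendar days: 58
Full weeks: 58 // 7 = 8 -> 40 weekdays
Remaining 2 days starting on Thursday:
  Thu(w), Fri(w) -> 2 weekdays
Total business days: 40 + 2 = 42

42
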